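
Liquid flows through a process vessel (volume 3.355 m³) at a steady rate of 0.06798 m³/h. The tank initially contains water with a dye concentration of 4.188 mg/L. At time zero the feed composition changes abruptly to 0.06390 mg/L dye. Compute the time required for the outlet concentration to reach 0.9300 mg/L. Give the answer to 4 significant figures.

77.02 h

Unsteady species balance (constant V, well mixed): V dC/dt = Q(C_in − C), so τ = V/Q = 49.3528 h.
C(t) = C_in + (C₀ − C_in) e^(−t/τ). Set C = 0.9300 and solve for t:
e^(−t/τ) = (C − C_in)/(C₀ − C_in) = (0.9300 − 0.06390)/(4.188 − 0.06390) = 0.210009
t = −τ ln(…) = 49.3528 × 1.56060 = 77.0200 h.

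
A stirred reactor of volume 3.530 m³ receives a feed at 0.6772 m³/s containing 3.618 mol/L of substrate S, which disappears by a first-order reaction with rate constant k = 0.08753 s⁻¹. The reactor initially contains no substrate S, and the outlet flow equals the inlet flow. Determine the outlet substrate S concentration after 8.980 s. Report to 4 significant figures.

2.282 mol/L

Accumulation = in − out − consumed: V dC/dt = Q C_in − Q C − k V C.
This is linear with rate a = Q/V + k = 0.279371 s⁻¹.
C_ss = Q C_in/(Q + kV) = 2.48444 mol/L; C(t) = C_ss + (C₀ − C_ss) e^(−a t).
C(8.980) = 2.48444 + (-2.48444)·e^(−0.279371·8.980) = 2.48444 + (-2.48444)·0.0813695 = 2.28228 mol/L.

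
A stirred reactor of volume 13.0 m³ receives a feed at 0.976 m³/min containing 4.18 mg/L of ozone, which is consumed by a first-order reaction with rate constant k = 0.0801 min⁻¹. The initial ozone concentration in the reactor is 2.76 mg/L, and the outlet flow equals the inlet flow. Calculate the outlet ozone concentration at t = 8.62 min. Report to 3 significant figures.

2.22 mg/L

Species balance: V dC/dt = Q C_in − Q C − k V C.
This is linear with rate a = Q/V + k = 0.15518 min⁻¹.
C_ss = Q C_in/(Q + kV) = 2.0223 mg/L; C(t) = C_ss + (C₀ − C_ss) e^(−a t).
C(8.62) = 2.0223 + (0.73765)·e^(−0.15518·8.62) = 2.0223 + (0.73765)·0.26247 = 2.2160 mg/L.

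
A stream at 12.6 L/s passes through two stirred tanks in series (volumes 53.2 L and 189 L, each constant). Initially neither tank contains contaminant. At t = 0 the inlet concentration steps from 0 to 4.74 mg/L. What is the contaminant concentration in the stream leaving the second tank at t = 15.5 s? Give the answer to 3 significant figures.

Time constants: τᵢ = Vᵢ/Q for each well-mixed tank.
τ₁ = 53.2/12.6 = 4.2222 s; τ₂ = 189/12.6 = 15.000 s.
Tank 1: C₁ = C_in(1 − e^(−t/τ₁)). Tank 2 (τ₁ ≠ τ₂): C₂ = C_in[1 − (τ₁ e^(−t/τ₁) − τ₂ e^(−t/τ₂))/(τ₁ − τ₂)].
At t = 15.5: e^(−t/τ₁) = 0.025450, e^(−t/τ₂) = 0.35582.
C₂ = 4.74·[1 − (4.2222·0.025450 − 15.000·0.35582)/(-10.778)] = 4.74·0.51476 = 2.4400 mg/L.

2.44 mg/L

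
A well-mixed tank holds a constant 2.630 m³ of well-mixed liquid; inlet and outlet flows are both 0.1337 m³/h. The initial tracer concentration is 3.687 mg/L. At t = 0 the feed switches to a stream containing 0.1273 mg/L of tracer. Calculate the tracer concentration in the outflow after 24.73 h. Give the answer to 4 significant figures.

Species balance on the tank: V dC/dt = Q(C_in − C).
Rewrite as dC/dt + C/τ = C_in/τ, τ = V/Q = 19.6709 h.
Integrating: C(t) = C_in + (C₀ − C_in) e^(−t/τ).
C(24.73) = 0.1273 + (3.687 − 0.1273)·e^(−24.73/19.6709) = 0.1273 + (3.55970)·0.284453 = 1.13987 mg/L.

1.140 mg/L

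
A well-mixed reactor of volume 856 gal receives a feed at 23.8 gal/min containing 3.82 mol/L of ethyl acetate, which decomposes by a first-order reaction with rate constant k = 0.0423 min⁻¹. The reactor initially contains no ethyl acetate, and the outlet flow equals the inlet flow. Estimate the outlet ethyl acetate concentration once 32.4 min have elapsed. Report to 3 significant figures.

1.36 mol/L

Species balance: V dC/dt = Q C_in − Q C − k V C.
This is linear with rate a = Q/V + k = 0.070104 min⁻¹.
C_ss = Q C_in/(Q + kV) = 1.5150 mol/L; C(t) = C_ss + (C₀ − C_ss) e^(−a t).
C(32.4) = 1.5150 + (-1.5150)·e^(−0.070104·32.4) = 1.5150 + (-1.5150)·0.10317 = 1.3587 mol/L.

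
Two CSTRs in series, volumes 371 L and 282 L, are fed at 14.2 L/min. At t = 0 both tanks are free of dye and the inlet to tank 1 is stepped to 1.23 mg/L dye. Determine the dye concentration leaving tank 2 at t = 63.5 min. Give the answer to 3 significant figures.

Time constants: τᵢ = Vᵢ/Q for each well-mixed tank.
τ₁ = 371/14.2 = 26.127 min; τ₂ = 282/14.2 = 19.859 min.
Tank 1: C₁ = C_in(1 − e^(−t/τ₁)). Tank 2 (τ₁ ≠ τ₂): C₂ = C_in[1 − (τ₁ e^(−t/τ₁) − τ₂ e^(−t/τ₂))/(τ₁ − τ₂)].
At t = 63.5: e^(−t/τ₁) = 0.087997, e^(−t/τ₂) = 0.040864.
C₂ = 1.23·[1 − (26.127·0.087997 − 19.859·0.040864)/(6.2676)] = 1.23·0.76266 = 0.93807 mg/L.

0.938 mg/L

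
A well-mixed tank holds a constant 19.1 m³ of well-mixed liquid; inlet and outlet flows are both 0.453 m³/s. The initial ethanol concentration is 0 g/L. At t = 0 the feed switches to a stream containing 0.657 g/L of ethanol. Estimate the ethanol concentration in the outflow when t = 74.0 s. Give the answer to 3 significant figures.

0.543 g/L

Accumulation = in − out for the solute gives V dC/dt = Q(C_in − C).
So dC/dt = (C_in − C)/τ with τ = V/Q = 19.1/0.453 = 42.163 s.
Integrating: C(t) = C_in + (C₀ − C_in) e^(−t/τ).
C(74.0) = 0.657 + (0 − 0.657)·e^(−74.0/42.163) = 0.657 + (-0.65700)·0.17289 = 0.54341 g/L.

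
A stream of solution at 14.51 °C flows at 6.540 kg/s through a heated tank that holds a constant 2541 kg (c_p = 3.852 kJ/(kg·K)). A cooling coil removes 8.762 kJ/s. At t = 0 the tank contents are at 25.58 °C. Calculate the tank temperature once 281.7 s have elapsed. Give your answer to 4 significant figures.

19.69 °C

M c_p dT/dt = ṁ c_p (T_in − T) − Q̇.
τ = M/ṁ = 388.532 s; T_ss = T_in − Q̇/(ṁ c_p) = 14.51 − 8.762/(6.540·3.852) = 14.1622 °C.
This is linear first-order; T(t) = T_ss + (T₀ − T_ss) e^(−t/τ).
T(281.7) = 14.1622 + (11.4178)·e^(−281.7/388.532) = 14.1622 + (11.4178)·0.484307 = 19.6919 °C.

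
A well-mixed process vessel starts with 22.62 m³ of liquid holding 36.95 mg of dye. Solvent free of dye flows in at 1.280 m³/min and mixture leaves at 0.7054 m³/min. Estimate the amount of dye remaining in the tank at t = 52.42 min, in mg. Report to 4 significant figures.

Let m(t) be the amount of dye. Volume: V(t) = V₀ + (Q_in − Q_out) t = 22.62 + 0.574600 t; V(52.42) = 52.7405 m³.
Solute balance: dm/dt = 0 − Q_out C = −Q_out m/V(t).
dm/m = −Q_out dt/(V₀ + 0.574600 t); integrating gives ln(m/m₀) = −(Q_out/(Q_in−Q_out)) ln(V/V₀).
m = m₀ (V₀/V)^(Q_out/(Q_in−Q_out)) = 36.95 × (22.62/52.7405)^(1.22764) = 13.0699 mg.

13.07 mg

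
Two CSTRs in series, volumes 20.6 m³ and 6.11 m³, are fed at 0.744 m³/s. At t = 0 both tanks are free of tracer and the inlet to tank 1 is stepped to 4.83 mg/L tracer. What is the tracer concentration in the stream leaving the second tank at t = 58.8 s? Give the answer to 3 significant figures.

Each tank obeys Vᵢ dCᵢ/dt = Q(Cᵢ₋₁ − Cᵢ), so τᵢ = Vᵢ/Q.
τ₁ = 20.6/0.744 = 27.688 s; τ₂ = 6.11/0.744 = 8.2124 s.
Tank 1: C₁ = C_in(1 − e^(−t/τ₁)). Tank 2 (τ₁ ≠ τ₂): C₂ = C_in[1 − (τ₁ e^(−t/τ₁) − τ₂ e^(−t/τ₂))/(τ₁ − τ₂)].
At t = 58.8: e^(−t/τ₁) = 0.11959, e^(−t/τ₂) = 0.00077711.
C₂ = 4.83·[1 − (27.688·0.11959 − 8.2124·0.00077711)/(19.476)] = 4.83·0.83030 = 4.0104 mg/L.

4.01 mg/L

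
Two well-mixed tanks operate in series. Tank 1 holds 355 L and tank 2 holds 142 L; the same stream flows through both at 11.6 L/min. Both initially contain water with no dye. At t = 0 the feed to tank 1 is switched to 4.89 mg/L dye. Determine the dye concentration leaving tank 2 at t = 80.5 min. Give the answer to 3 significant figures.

4.31 mg/L

Time constants: τᵢ = Vᵢ/Q for each well-mixed tank.
τ₁ = 355/11.6 = 30.603 min; τ₂ = 142/11.6 = 12.241 min.
Solving the cascade with C₁(0)=C₂(0)=0 gives C₂(t) = C_in[1 − (τ₁ e^(−t/τ₁) − τ₂ e^(−t/τ₂))/(τ₁ − τ₂)].
At t = 80.5: e^(−t/τ₁) = 0.072048, e^(−t/τ₂) = 0.0013933.
C₂ = 4.89·[1 − (30.603·0.072048 − 12.241·0.0013933)/(18.362)] = 4.89·0.88085 = 4.3074 mg/L.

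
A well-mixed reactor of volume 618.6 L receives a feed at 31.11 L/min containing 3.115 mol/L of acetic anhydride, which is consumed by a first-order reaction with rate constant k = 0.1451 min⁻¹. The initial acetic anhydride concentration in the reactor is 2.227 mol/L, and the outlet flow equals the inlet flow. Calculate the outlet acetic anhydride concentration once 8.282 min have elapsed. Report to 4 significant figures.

V dC/dt = Q(C_in − C) − k V C.
dC/dt = (Q/V) C_in − (Q/V + k) C; effective rate a = Q/V + k = 0.0502910 + 0.1451 = 0.195391 min⁻¹.
C_ss = Q C_in/(Q + kV) = 0.801759 mol/L; C(t) = C_ss + (C₀ − C_ss) e^(−a t).
C(8.282) = 0.801759 + (1.42524)·e^(−0.195391·8.282) = 0.801759 + (1.42524)·0.198250 = 1.08431 mol/L.

1.084 mol/L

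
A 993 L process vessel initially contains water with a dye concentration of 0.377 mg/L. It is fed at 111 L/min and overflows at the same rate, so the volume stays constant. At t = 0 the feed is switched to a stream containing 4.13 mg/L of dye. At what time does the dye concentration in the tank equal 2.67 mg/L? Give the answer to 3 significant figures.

8.45 min

Species balance: V dC/dt = Q(C_in − C) ⇒ τ = V/Q = 8.9459 min.
C(t) = C_in + (C₀ − C_in) e^(−t/τ). Set C = 2.67 and solve for t:
e^(−t/τ) = (C − C_in)/(C₀ − C_in) = (2.67 − 4.13)/(0.377 − 4.13) = 0.38902
t = −τ ln(…) = 8.9459 × 0.94412 = 8.4460 min.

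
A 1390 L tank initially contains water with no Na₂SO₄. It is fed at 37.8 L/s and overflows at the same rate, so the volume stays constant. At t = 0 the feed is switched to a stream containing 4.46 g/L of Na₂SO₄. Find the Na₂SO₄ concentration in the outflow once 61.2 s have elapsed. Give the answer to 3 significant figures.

3.62 g/L

Species balance on the tank: V dC/dt = Q(C_in − C).
So dC/dt = (C_in − C)/τ with τ = V/Q = 1390/37.8 = 36.772 s.
Solution: C(t) = C_in + (C₀ − C_in) e^(−t/τ).
C(61.2) = 4.46 + (0 − 4.46)·e^(−61.2/36.772) = 4.46 + (-4.4600)·0.18933 = 3.6156 g/L.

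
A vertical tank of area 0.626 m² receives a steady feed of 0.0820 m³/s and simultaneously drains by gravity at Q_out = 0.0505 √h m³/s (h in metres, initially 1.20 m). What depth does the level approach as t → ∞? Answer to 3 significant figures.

2.64 m

Unsteady balance on liquid volume: A dh/dt = Q_in − 0.0505 √h. At steady state dh/dt = 0:
Q_in = 0.0505 √h_ss ⇒ √h_ss = 0.0820/0.0505 = 1.6238.
h_ss = 1.6238² = 2.6366 m. (Since h₀ = 1.20 m < h_ss, the level will rise toward this value.)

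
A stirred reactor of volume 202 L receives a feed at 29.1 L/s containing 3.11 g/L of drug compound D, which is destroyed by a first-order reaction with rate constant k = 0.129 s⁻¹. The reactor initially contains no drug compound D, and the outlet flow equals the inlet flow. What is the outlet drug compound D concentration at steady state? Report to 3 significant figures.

Accumulation = in − out − consumed: V dC/dt = Q C_in − Q C − k V C.
At steady state: 0 = Q C_in − (Q + kV) C_ss, so C_ss = Q C_in/(Q + kV).
C_ss = 29.1·3.11/(29.1 + 0.129·202) = 90.501/55.158 = 1.6408 g/L.

1.64 g/L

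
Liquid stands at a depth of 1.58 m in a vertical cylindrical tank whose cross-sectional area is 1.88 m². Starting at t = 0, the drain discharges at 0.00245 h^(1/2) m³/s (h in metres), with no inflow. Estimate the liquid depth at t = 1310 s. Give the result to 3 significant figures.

0.163 m

With no inflow, A dh/dt = −0.00245 √h.
Separate and integrate: 2(√h − √h₀) = −(0.00245/A) t.
√h = √1.58 − 0.00245·1310/(2·1.88) = 1.2570 − 0.85359 = 0.40339.
h = 0.40339² = 0.16272 m.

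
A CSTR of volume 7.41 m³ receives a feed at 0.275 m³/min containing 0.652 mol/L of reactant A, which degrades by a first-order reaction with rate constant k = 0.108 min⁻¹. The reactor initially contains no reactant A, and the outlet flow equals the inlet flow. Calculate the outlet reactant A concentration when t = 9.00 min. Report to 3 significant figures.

V dC/dt = Q(C_in − C) − k V C.
This is linear with rate a = Q/V + k = 0.14511 min⁻¹.
C_ss = Q C_in/(Q + kV) = 0.16675 mol/L; C(t) = C_ss + (C₀ − C_ss) e^(−a t).
C(9.00) = 0.16675 + (-0.16675)·e^(−0.14511·9.00) = 0.16675 + (-0.16675)·0.27090 = 0.12158 mol/L.

0.122 mol/L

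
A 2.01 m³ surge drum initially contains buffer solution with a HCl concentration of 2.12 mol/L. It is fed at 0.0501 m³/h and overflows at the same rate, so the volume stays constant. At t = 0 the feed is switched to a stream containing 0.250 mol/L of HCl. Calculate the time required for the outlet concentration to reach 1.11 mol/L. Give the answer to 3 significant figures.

Species balance: V dC/dt = Q(C_in − C) ⇒ τ = V/Q = 40.120 h.
C(t) = C_in + (C₀ − C_in) e^(−t/τ). Set C = 1.11 and solve for t:
e^(−t/τ) = (C − C_in)/(C₀ − C_in) = (1.11 − 0.250)/(2.12 − 0.250) = 0.45989
t = −τ ln(…) = 40.120 × 0.77676 = 31.163 h.

31.2 h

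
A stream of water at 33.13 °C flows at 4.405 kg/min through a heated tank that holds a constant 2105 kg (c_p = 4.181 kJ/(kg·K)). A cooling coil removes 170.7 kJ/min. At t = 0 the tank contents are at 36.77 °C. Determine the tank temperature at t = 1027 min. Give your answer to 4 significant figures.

25.37 °C

M c_p dT/dt = ṁ c_p (T_in − T) − Q̇.
τ = M/ṁ = 477.866 min; T_ss = T_in − Q̇/(ṁ c_p) = 33.13 − 170.7/(4.405·4.181) = 23.8615 °C.
Solution: T(t) = T_ss + (T₀ − T_ss) e^(−t/τ).
T(1027) = 23.8615 + (12.9085)·e^(−1027/477.866) = 23.8615 + (12.9085)·0.116585 = 25.3665 °C.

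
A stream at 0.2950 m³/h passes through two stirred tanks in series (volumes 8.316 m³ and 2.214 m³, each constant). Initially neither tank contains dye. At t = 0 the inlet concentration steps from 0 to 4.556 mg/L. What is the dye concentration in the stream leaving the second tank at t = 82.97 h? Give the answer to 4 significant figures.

4.229 mg/L

Time constants: τᵢ = Vᵢ/Q for each well-mixed tank.
τ₁ = 8.316/0.2950 = 28.1898 h; τ₂ = 2.214/0.2950 = 7.50508 h.
Solving the cascade with C₁(0)=C₂(0)=0 gives C₂(t) = C_in[1 − (τ₁ e^(−t/τ₁) − τ₂ e^(−t/τ₂))/(τ₁ − τ₂)].
At t = 82.97: e^(−t/τ₁) = 0.0526937, e^(−t/τ₂) = 1.58052e-05.
C₂ = 4.556·[1 − (28.1898·0.0526937 − 7.50508·1.58052e-05)/(20.6847)] = 4.556·0.928193 = 4.22885 mg/L.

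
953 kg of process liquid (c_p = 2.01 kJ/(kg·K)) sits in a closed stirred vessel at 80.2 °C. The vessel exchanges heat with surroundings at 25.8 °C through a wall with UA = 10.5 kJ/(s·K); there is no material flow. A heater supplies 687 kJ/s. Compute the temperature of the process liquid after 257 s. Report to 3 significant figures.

M c_p dT/dt = −UA(T − T_amb) + Q̇.
dT/dt = (T_ss − T)/τ with T_ss = T_amb + Q̇/UA = 25.8 + 687/10.5 = 91.229 °C, τ = M c_p/UA = 953·2.01/10.5 = 182.43 s.
Solution: T(t) = T_ss + (T₀ − T_ss) e^(−t/τ).
T(257) = 91.229 + (-11.029)·0.24445 = 88.533 °C.

88.5 °C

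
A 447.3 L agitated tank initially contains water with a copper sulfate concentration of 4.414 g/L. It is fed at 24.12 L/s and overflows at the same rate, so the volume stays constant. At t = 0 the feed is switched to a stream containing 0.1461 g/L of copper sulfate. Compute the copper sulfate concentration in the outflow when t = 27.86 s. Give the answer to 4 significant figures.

1.096 g/L

Transient balance on the dissolved component: V dC/dt = Q(C_in − C).
So dC/dt = (C_in − C)/τ with τ = V/Q = 447.3/24.12 = 18.5448 s.
Integrating: C(t) = C_in + (C₀ − C_in) e^(−t/τ).
C(27.86) = 0.1461 + (4.414 − 0.1461)·e^(−27.86/18.5448) = 0.1461 + (4.26790)·0.222615 = 1.09620 g/L.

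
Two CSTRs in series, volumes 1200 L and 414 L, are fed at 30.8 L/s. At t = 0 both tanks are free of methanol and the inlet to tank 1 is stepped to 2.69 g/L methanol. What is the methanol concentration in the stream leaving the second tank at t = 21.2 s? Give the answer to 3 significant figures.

Time constants: τᵢ = Vᵢ/Q for each well-mixed tank.
τ₁ = 1200/30.8 = 38.961 s; τ₂ = 414/30.8 = 13.442 s.
Solving the cascade with C₁(0)=C₂(0)=0 gives C₂(t) = C_in[1 − (τ₁ e^(−t/τ₁) − τ₂ e^(−t/τ₂))/(τ₁ − τ₂)].
At t = 21.2: e^(−t/τ₁) = 0.58034, e^(−t/τ₂) = 0.20655.
C₂ = 2.69·[1 − (38.961·0.58034 − 13.442·0.20655)/(25.519)] = 2.69·0.22277 = 0.59926 g/L.

0.599 g/L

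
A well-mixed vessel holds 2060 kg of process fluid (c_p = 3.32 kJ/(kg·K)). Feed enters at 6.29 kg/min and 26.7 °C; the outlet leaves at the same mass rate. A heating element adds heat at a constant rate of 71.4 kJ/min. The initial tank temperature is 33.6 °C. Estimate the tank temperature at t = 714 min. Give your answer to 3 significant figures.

M c_p dT/dt = ṁ c_p (T_in − T) + Q̇.
τ = M/ṁ = 327.50 min; T_ss = T_in + Q̇/(ṁ c_p) = 26.7 + 71.4/(6.29·3.32) = 30.119 °C.
This is linear first-order; T(t) = T_ss + (T₀ − T_ss) e^(−t/τ).
T(714) = 30.119 + (3.4809)·e^(−714/327.50) = 30.119 + (3.4809)·0.11303 = 30.513 °C.

30.5 °C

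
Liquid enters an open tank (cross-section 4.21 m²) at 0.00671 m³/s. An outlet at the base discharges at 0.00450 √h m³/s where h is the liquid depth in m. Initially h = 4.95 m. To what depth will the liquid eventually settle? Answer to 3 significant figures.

2.22 m

Mass balance (ρ constant): A dh/dt = Q_in − 0.00450 √h. At steady state dh/dt = 0:
Q_in = 0.00450 √h_ss ⇒ √h_ss = 0.00671/0.00450 = 1.4911.
h_ss = 1.4911² = 2.2234 m. (Since h₀ = 4.95 m > h_ss, the level will fall toward this value.)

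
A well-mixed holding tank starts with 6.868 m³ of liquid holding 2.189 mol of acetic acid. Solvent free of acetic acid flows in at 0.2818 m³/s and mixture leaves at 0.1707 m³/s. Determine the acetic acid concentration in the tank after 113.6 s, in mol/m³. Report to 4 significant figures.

0.02262 mol/m³

Total volume: dV/dt = Q_in − Q_out = 0.111100 m³/s, so V(t) = 6.868 + 0.111100 t and V(113.6) = 19.4890 m³.
Solute balance: dm/dt = 0 − Q_out C = −Q_out m/V(t).
Separate: dm/m = −Q_out dt/V(t) ⇒ ln(m/m₀) = −(Q_out/(Q_in−Q_out)) ln(V/V₀).
m = m₀ (V₀/V)^(Q_out/(Q_in−Q_out)) = 2.189 × (6.868/19.4890)^(1.53645) = 0.440855 mol.
C = m/V = 0.440855/19.4890 = 0.0226208 mol/m³.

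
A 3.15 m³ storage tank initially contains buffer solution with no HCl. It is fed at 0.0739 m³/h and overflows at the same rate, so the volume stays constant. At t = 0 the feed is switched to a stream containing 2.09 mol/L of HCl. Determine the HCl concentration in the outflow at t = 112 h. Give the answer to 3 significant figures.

Accumulation = in − out for the solute gives V dC/dt = Q(C_in − C).
Rewrite as dC/dt + C/τ = C_in/τ, τ = V/Q = 42.625 h.
This is linear first-order; C(t) = C_in + (C₀ − C_in) e^(−t/τ).
C(112) = 2.09 + (0 − 2.09)·e^(−112/42.625) = 2.09 + (-2.0900)·0.072255 = 1.9390 mol/L.

1.94 mol/L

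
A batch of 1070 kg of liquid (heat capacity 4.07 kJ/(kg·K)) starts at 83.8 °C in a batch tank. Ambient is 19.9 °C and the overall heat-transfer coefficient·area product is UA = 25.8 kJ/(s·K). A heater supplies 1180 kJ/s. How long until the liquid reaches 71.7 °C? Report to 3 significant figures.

185 s

M c_p dT/dt = −UA(T − T_amb) + Q̇.
τ = M c_p/UA = 168.79 s; T_ss = T_amb + Q̇/UA = 19.9 + 1180/25.8 = 65.636 °C.
T(t) = T_ss + (T₀ − T_ss)e^(−t/τ); set T = 71.7:
t = −τ ln[(T − T_ss)/(T₀ − T_ss)] = −168.79 · ln(0.33383) = 185.19 s.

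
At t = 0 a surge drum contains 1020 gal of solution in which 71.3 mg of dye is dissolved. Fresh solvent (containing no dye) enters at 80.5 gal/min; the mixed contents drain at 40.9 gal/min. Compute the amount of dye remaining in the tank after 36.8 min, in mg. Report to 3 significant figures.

Total volume: dV/dt = Q_in − Q_out = 39.600 gal/min, so V(t) = 1020 + 39.600 t and V(36.8) = 2477.3 gal.
Species balance (pure solvent in): dm/dt = −Q_out · m/V(t).
Separate: dm/m = −Q_out dt/V(t) ⇒ ln(m/m₀) = −(Q_out/(Q_in−Q_out)) ln(V/V₀).
m = m₀ (V₀/V)^(Q_out/(Q_in−Q_out)) = 71.3 × (1020/2477.3)^(1.0328) = 28.514 mg.

28.5 mg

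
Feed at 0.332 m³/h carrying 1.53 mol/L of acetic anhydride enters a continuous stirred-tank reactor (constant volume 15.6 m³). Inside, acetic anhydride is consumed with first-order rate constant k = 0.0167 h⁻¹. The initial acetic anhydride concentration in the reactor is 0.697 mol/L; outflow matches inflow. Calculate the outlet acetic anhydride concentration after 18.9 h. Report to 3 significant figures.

Accumulation = in − out − consumed: V dC/dt = Q C_in − Q C − k V C.
This is linear with rate a = Q/V + k = 0.037982 h⁻¹.
C_ss = Q C_in/(Q + kV) = 0.85729 mol/L; C(t) = C_ss + (C₀ − C_ss) e^(−a t).
C(18.9) = 0.85729 + (-0.16029)·e^(−0.037982·18.9) = 0.85729 + (-0.16029)·0.48779 = 0.77910 mol/L.

0.779 mol/L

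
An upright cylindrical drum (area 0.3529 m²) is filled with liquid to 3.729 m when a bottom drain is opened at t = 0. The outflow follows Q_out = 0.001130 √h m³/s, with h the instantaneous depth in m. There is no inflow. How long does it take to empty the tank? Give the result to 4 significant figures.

Volume balance on the tank: A dh/dt = −0.001130 √h.
Separate and integrate: 2(√h − √h₀) = −(0.001130/A) t.
Set h = 0: 2√h₀ = (0.001130/A) t_empty ⇒ t_empty = 2A√h₀/0.001130.
t_empty = 2·0.3529·√3.729/0.001130 = 0.705800·1.93106/0.001130 = 1206.14 s.

1206 s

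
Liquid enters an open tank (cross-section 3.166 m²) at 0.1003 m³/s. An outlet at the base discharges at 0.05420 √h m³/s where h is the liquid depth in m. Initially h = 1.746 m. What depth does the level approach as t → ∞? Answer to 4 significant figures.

3.425 m

A dh/dt = Q_in − 0.05420 √h. Steady state requires inflow = outflow:
Q_in = 0.05420 √h_ss ⇒ √h_ss = 0.1003/0.05420 = 1.85055.
h_ss = 1.85055² = 3.42455 m. (Since h₀ = 1.746 m < h_ss, the level will rise toward this value.)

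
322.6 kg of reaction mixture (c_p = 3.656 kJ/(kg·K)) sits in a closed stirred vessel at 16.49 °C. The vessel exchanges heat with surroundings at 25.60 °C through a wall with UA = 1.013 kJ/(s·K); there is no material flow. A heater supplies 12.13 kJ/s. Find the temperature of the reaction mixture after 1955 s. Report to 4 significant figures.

33.64 °C

Lumped-capacitance energy balance: M c_p dT/dt = UA(T_amb − T) + Q̇.
dT/dt = (T_ss − T)/τ with T_ss = T_amb + Q̇/UA = 25.60 + 12.13/1.013 = 37.5743 °C, τ = M c_p/UA = 322.6·3.656/1.013 = 1164.29 s.
T approaches T_ss exponentially: T(t) = T_ss + (T₀ − T_ss) e^(−t/τ).
T(1955) = 37.5743 + (-21.0843)·0.186535 = 33.6414 °C.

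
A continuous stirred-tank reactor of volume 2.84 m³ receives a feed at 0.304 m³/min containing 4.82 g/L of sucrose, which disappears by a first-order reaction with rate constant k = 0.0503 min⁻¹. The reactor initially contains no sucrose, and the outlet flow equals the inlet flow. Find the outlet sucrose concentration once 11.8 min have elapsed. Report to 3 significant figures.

Accumulation = in − out − consumed: V dC/dt = Q C_in − Q C − k V C.
This is linear with rate a = Q/V + k = 0.15734 min⁻¹.
C_ss = Q C_in/(Q + kV) = 3.2791 g/L; C(t) = C_ss + (C₀ − C_ss) e^(−a t).
C(11.8) = 3.2791 + (-3.2791)·e^(−0.15734·11.8) = 3.2791 + (-3.2791)·0.15620 = 2.7669 g/L.

2.77 g/L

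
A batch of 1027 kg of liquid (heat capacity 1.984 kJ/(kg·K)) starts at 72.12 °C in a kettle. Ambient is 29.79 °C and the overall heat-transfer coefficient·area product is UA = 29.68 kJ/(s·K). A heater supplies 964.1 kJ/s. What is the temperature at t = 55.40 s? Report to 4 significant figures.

66.67 °C

M c_p dT/dt = −UA(T − T_amb) + Q̇.
dT/dt = (T_ss − T)/τ with T_ss = T_amb + Q̇/UA = 29.79 + 964.1/29.68 = 62.2732 °C, τ = M c_p/UA = 1027·1.984/29.68 = 68.6512 s.
Integrating: T(t) = T_ss + (T₀ − T_ss) e^(−t/τ).
T(55.40) = 62.2732 + (9.84685)·0.446205 = 66.6669 °C.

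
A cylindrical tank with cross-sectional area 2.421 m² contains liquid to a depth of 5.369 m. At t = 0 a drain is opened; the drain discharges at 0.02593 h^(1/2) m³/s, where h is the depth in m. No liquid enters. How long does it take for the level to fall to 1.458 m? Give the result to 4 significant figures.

207.2 s

Unsteady balance on liquid volume: A dh/dt = −0.02593 √h.
This is separable: 2 d(√h)/dt = −0.02593/A, so √h = √h₀ − (0.02593/(2A)) t.
t = 2A(√h₀ − √h)/0.02593 = 2·2.421·(√5.369 − √1.458)/0.02593
  = 4.84200 × (2.31711 − 1.20748) / 0.02593 = 207.206 s.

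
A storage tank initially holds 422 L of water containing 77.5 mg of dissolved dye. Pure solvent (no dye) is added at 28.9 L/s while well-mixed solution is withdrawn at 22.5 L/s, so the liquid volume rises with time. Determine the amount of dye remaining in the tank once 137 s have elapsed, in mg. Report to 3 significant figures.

1.49 mg

Total volume: dV/dt = Q_in − Q_out = 6.4000 L/s, so V(t) = 422 + 6.4000 t and V(137) = 1298.8 L.
No dye enters, so dm/dt = −Q_out · (m/V).
Separate: dm/m = −Q_out dt/V(t) ⇒ ln(m/m₀) = −(Q_out/(Q_in−Q_out)) ln(V/V₀).
m = m₀ (V₀/V)^(Q_out/(Q_in−Q_out)) = 77.5 × (422/1298.8)^(3.5156) = 1.4889 mg.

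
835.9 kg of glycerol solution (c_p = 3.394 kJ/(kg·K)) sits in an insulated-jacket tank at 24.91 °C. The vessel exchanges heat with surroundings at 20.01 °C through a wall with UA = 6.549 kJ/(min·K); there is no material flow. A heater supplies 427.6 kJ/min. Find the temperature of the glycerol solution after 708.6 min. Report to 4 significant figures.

73.54 °C

M c_p dT/dt = −UA(T − T_amb) + Q̇.
dT/dt = (T_ss − T)/τ with T_ss = T_amb + Q̇/UA = 20.01 + 427.6/6.549 = 85.3024 °C, τ = M c_p/UA = 835.9·3.394/6.549 = 433.203 min.
This is linear first-order; T(t) = T_ss + (T₀ − T_ss) e^(−t/τ).
T(708.6) = 85.3024 + (-60.3924)·0.194811 = 73.5373 °C.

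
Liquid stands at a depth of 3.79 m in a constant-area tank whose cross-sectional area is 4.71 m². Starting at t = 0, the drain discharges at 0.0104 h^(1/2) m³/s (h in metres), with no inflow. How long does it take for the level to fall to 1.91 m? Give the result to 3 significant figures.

512 s

With no inflow, A dh/dt = −0.0104 √h.
This is separable: 2 d(√h)/dt = −0.0104/A, so √h = √h₀ − (0.0104/(2A)) t.
t = 2A(√h₀ − √h)/0.0104 = 2·4.71·(√3.79 − √1.91)/0.0104
  = 9.4200 × (1.9468 − 1.3820) / 0.0104 = 511.55 s.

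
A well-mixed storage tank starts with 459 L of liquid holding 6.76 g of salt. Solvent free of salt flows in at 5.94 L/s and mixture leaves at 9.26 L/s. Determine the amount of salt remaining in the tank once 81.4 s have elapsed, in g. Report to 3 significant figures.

0.567 g

Total volume: dV/dt = Q_in − Q_out = -3.3200 L/s, so V(t) = 459 − 3.3200 t and V(81.4) = 188.75 L.
Solute balance: dm/dt = 0 − Q_out C = −Q_out m/V(t).
Separate: dm/m = −Q_out dt/V(t) ⇒ ln(m/m₀) = −(Q_out/(Q_in−Q_out)) ln(V/V₀).
m = m₀ (V₀/V)^(Q_out/(Q_in−Q_out)) = 6.76 × (459/188.75)^(-2.7892) = 0.56696 g.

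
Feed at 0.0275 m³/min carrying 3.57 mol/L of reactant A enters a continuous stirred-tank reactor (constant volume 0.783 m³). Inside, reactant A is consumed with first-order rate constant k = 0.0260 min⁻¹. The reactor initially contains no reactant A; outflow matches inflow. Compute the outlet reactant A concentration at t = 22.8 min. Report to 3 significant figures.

V dC/dt = Q(C_in − C) − k V C.
This is linear with rate a = Q/V + k = 0.061121 min⁻¹.
C_ss = Q C_in/(Q + kV) = 2.0514 mol/L; C(t) = C_ss + (C₀ − C_ss) e^(−a t).
C(22.8) = 2.0514 + (-2.0514)·e^(−0.061121·22.8) = 2.0514 + (-2.0514)·0.24819 = 1.5423 mol/L.

1.54 mol/L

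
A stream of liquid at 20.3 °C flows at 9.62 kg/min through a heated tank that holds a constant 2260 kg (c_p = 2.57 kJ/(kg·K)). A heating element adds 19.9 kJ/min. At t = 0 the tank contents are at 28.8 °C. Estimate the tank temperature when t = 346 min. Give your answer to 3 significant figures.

22.9 °C

Heat balance on the well-mixed liquid: M c_p dT/dt = ṁ c_p (T_in − T) + 19.9.
Rearrange: dT/dt = (T_ss − T)/τ with τ = M/ṁ = 234.93 min and T_ss = T_in + Q̇/(ṁ c_p) = 21.105 °C.
Integrating: T(t) = T_ss + (T₀ − T_ss) e^(−t/τ).
T(346) = 21.105 + (7.6951)·e^(−346/234.93) = 21.105 + (7.6951)·0.22928 = 22.869 °C.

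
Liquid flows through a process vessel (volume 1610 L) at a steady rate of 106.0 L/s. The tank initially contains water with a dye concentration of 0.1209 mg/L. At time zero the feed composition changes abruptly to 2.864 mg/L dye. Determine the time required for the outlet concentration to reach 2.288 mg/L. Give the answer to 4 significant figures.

Species balance: V dC/dt = Q(C_in − C) ⇒ τ = V/Q = 15.1887 s.
C(t) = C_in + (C₀ − C_in) e^(−t/τ). Set C = 2.288 and solve for t:
e^(−t/τ) = (C − C_in)/(C₀ − C_in) = (2.288 − 2.864)/(0.1209 − 2.864) = 0.209981
t = −τ ln(…) = 15.1887 × 1.56074 = 23.7055 s.

23.71 s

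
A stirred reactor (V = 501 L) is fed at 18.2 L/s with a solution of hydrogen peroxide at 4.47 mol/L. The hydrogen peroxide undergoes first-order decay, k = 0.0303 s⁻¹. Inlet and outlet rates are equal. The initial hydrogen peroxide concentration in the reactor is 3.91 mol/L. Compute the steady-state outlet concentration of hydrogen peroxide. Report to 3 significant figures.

2.44 mol/L

Accumulation = in − out − consumed: V dC/dt = Q C_in − Q C − k V C.
At steady state: 0 = Q C_in − (Q + kV) C_ss, so C_ss = Q C_in/(Q + kV).
C_ss = 18.2·4.47/(18.2 + 0.0303·501) = 81.354/33.380 = 2.4372 mol/L.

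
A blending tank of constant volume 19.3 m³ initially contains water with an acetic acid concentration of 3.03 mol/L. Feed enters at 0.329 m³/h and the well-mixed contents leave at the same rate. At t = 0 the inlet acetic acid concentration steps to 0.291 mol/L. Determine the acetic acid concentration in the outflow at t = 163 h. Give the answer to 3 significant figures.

0.461 mol/L

Accumulation = in − out for the solute gives V dC/dt = Q(C_in − C).
Rewrite as dC/dt + C/τ = C_in/τ, τ = V/Q = 58.663 h.
Integrating: C(t) = C_in + (C₀ − C_in) e^(−t/τ).
C(163) = 0.291 + (3.03 − 0.291)·e^(−163/58.663) = 0.291 + (2.7390)·0.062125 = 0.46116 mol/L.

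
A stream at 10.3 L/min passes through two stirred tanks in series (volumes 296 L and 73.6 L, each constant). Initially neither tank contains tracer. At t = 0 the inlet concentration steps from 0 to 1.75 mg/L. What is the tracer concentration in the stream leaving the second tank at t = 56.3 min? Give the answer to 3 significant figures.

Time constants: τᵢ = Vᵢ/Q for each well-mixed tank.
τ₁ = 296/10.3 = 28.738 min; τ₂ = 73.6/10.3 = 7.1456 min.
Tank 1: C₁ = C_in(1 − e^(−t/τ₁)). Tank 2 (τ₁ ≠ τ₂): C₂ = C_in[1 − (τ₁ e^(−t/τ₁) − τ₂ e^(−t/τ₂))/(τ₁ − τ₂)].
At t = 56.3: e^(−t/τ₁) = 0.14099, e^(−t/τ₂) = 0.00037863.
C₂ = 1.75·[1 − (28.738·0.14099 − 7.1456·0.00037863)/(21.592)] = 1.75·0.81248 = 1.4218 mg/L.

1.42 mg/L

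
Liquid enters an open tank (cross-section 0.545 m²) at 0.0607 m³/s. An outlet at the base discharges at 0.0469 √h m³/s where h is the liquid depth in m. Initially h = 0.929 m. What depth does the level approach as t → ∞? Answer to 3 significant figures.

1.68 m

A dh/dt = Q_in − 0.0469 √h. Steady state requires inflow = outflow:
Q_in = 0.0469 √h_ss ⇒ √h_ss = 0.0607/0.0469 = 1.2942.
h_ss = 1.2942² = 1.6751 m. (Since h₀ = 0.929 m < h_ss, the level will rise toward this value.)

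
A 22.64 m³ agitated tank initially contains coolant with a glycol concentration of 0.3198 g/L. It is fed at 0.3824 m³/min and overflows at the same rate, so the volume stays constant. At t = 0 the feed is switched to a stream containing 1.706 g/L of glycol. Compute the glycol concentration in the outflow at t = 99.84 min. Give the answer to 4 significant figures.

Species balance on the tank: V dC/dt = Q(C_in − C).
So dC/dt = (C_in − C)/τ with τ = V/Q = 22.64/0.3824 = 59.2050 min.
This is linear first-order; C(t) = C_in + (C₀ − C_in) e^(−t/τ).
C(99.84) = 1.706 + (0.3198 − 1.706)·e^(−99.84/59.2050) = 1.706 + (-1.38620)·0.185195 = 1.44928 g/L.

1.449 g/L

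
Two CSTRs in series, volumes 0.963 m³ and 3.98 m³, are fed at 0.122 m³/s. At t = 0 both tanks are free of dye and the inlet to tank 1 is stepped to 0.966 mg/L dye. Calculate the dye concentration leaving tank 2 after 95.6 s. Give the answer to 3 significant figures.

0.898 mg/L

Each tank obeys Vᵢ dCᵢ/dt = Q(Cᵢ₋₁ − Cᵢ), so τᵢ = Vᵢ/Q.
τ₁ = 0.963/0.122 = 7.8934 s; τ₂ = 3.98/0.122 = 32.623 s.
Solving the cascade with C₁(0)=C₂(0)=0 gives C₂(t) = C_in[1 − (τ₁ e^(−t/τ₁) − τ₂ e^(−t/τ₂))/(τ₁ − τ₂)].
At t = 95.6: e^(−t/τ₁) = 5.4969e-06, e^(−t/τ₂) = 0.053373.
C₂ = 0.966·[1 − (7.8934·5.4969e-06 − 32.623·0.053373)/(-24.730)] = 0.966·0.92959 = 0.89799 mg/L.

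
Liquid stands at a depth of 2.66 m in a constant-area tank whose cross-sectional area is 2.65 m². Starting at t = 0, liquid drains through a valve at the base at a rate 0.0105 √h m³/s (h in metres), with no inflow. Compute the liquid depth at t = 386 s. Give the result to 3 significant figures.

0.750 m

With no inflow, A dh/dt = −0.0105 √h.
This is separable: 2 d(√h)/dt = −0.0105/A, so √h = √h₀ − (0.0105/(2A)) t.
√h = √2.66 − 0.0105·386/(2·2.65) = 1.6310 − 0.76472 = 0.86623.
h = 0.86623² = 0.75036 m.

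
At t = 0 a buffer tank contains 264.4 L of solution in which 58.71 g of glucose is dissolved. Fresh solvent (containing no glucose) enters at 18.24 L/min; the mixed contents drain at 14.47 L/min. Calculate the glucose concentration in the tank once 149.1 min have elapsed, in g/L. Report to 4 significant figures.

0.0008946 g/L

Total volume: dV/dt = Q_in − Q_out = 3.77000 L/min, so V(t) = 264.4 + 3.77000 t and V(149.1) = 826.507 L.
Species balance (pure solvent in): dm/dt = −Q_out · m/V(t).
Separate: dm/m = −Q_out dt/V(t) ⇒ ln(m/m₀) = −(Q_out/(Q_in−Q_out)) ln(V/V₀).
m = m₀ (V₀/V)^(Q_out/(Q_in−Q_out)) = 58.71 × (264.4/826.507)^(3.83820) = 0.739371 g.
C = m/V = 0.739371/826.507 = 0.000894573 g/L.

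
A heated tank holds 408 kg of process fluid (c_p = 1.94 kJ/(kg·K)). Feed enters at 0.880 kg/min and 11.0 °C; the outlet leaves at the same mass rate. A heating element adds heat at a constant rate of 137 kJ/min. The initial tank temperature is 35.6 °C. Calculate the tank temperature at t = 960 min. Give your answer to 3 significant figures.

84.2 °C

M c_p dT/dt = ṁ c_p (T_in − T) + Q̇.
Rearrange: dT/dt = (T_ss − T)/τ with τ = M/ṁ = 463.64 min and T_ss = T_in + Q̇/(ṁ c_p) = 91.248 °C.
Integrating: T(t) = T_ss + (T₀ − T_ss) e^(−t/τ).
T(960) = 91.248 + (-55.648)·e^(−960/463.64) = 91.248 + (-55.648)·0.12611 = 84.230 °C.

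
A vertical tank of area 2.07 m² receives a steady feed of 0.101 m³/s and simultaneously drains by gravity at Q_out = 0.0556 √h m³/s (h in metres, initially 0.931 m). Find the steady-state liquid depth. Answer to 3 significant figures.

Level balance: A dh/dt = 0.101 − 0.0556 √h. Setting dh/dt = 0:
Q_in = 0.0556 √h_ss ⇒ √h_ss = 0.101/0.0556 = 1.8165.
h_ss = 1.8165² = 3.2998 m. (Since h₀ = 0.931 m < h_ss, the level will rise toward this value.)

3.30 m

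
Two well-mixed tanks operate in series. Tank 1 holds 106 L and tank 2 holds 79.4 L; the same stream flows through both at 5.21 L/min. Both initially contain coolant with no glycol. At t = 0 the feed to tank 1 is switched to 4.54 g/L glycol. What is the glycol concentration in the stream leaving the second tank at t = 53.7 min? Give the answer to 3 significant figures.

Species balance on tank i: dCᵢ/dt = (Cᵢ₋₁ − Cᵢ)/τᵢ with τᵢ = Vᵢ/Q.
τ₁ = 106/5.21 = 20.345 min; τ₂ = 79.4/5.21 = 15.240 min.
Solving the cascade with C₁(0)=C₂(0)=0 gives C₂(t) = C_in[1 − (τ₁ e^(−t/τ₁) − τ₂ e^(−t/τ₂))/(τ₁ − τ₂)].
At t = 53.7: e^(−t/τ₁) = 0.071404, e^(−t/τ₂) = 0.029492.
C₂ = 4.54·[1 − (20.345·0.071404 − 15.240·0.029492)/(5.1056)] = 4.54·0.80349 = 3.6478 g/L.

3.65 g/L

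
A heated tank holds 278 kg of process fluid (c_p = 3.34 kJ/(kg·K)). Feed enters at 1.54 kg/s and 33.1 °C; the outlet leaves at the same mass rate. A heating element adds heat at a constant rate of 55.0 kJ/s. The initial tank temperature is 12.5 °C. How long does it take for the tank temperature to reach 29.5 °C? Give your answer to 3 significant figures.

141 s

Heat balance on the well-mixed liquid: M c_p dT/dt = ṁ c_p (T_in − T) + 55.0.
τ = M/ṁ = 180.52 s; T_ss = T_in + Q̇/(ṁ c_p) = 43.793 °C.
T(t) = T_ss + (T₀ − T_ss) e^(−t/τ). Set T = 29.5:
e^(−t/τ) = (29.5 − 43.793)/(12.5 − 43.793) = 0.45675
t = −180.52 · ln(0.45675) = 141.46 s.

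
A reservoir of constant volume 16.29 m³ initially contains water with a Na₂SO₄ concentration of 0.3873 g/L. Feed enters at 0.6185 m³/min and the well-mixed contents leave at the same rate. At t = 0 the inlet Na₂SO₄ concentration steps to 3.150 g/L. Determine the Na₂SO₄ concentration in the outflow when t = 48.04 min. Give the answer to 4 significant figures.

2.704 g/L

Transient balance on the dissolved component: V dC/dt = Q(C_in − C).
Rewrite as dC/dt + C/τ = C_in/τ, τ = V/Q = 26.3379 min.
Solution: C(t) = C_in + (C₀ − C_in) e^(−t/τ).
C(48.04) = 3.150 + (0.3873 − 3.150)·e^(−48.04/26.3379) = 3.150 + (-2.76270)·0.161381 = 2.70415 g/L.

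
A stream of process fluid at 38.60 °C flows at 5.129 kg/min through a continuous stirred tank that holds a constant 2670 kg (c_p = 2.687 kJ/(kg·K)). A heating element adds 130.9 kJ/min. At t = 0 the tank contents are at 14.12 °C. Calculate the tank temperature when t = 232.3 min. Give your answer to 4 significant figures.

26.35 °C

M c_p dT/dt = ṁ c_p (T_in − T) + Q̇.
Rearrange: dT/dt = (T_ss − T)/τ with τ = M/ṁ = 520.569 min and T_ss = T_in + Q̇/(ṁ c_p) = 48.0982 °C.
This is linear first-order; T(t) = T_ss + (T₀ − T_ss) e^(−t/τ).
T(232.3) = 48.0982 + (-33.9782)·e^(−232.3/520.569) = 48.0982 + (-33.9782)·0.640029 = 26.3512 °C.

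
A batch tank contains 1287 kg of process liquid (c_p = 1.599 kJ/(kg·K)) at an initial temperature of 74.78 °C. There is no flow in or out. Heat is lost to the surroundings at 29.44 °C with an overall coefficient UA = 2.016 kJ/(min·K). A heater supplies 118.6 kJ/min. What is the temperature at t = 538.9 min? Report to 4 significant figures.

80.31 °C

First-law balance (no shaft work): M c_p dT/dt = −UA(T − T_amb) + Q̇.
dT/dt = (T_ss − T)/τ with T_ss = T_amb + Q̇/UA = 29.44 + 118.6/2.016 = 88.2694 °C, τ = M c_p/UA = 1287·1.599/2.016 = 1020.79 min.
T approaches T_ss exponentially: T(t) = T_ss + (T₀ − T_ss) e^(−t/τ).
T(538.9) = 88.2694 + (-13.4894)·0.589828 = 80.3130 °C.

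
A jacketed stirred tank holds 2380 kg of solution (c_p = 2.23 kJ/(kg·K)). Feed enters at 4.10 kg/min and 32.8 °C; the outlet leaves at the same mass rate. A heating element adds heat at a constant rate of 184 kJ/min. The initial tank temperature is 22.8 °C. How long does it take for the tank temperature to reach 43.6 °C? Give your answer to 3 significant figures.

First-law balance (no shaft work): M c_p dT/dt = ṁ c_p (T_in − T) + 184.
τ = M/ṁ = 580.49 min; T_ss = T_in + Q̇/(ṁ c_p) = 52.925 °C.
T(t) = T_ss + (T₀ − T_ss) e^(−t/τ). Set T = 43.6:
e^(−t/τ) = (43.6 − 52.925)/(22.8 − 52.925) = 0.30954
t = −580.49 · ln(0.30954) = 680.73 min.

681 min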